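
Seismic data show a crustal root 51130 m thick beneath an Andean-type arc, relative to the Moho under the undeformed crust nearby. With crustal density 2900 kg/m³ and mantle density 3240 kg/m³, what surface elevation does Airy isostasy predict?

5990 m

For local isostatic compensation: ρ_c h = (ρ_m − ρ_c) r.
h = r (ρ_m − ρ_c) / ρ_c = 51130 m × (3240 − 2900) / 2900 = 5990 m.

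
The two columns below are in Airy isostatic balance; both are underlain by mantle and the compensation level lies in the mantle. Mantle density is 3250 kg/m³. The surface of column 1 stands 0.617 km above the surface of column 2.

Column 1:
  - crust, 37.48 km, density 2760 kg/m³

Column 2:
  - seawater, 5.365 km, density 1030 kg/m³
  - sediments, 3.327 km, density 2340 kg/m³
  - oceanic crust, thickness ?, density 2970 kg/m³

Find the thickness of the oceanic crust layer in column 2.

5.08 km

Take the compensation level at the base of the deeper column (depth z_c below the surface of column 1) and equate Σ ρ_i t_i down to z_c; mantle fills any gap and the z_c terms cancel.
Column 1: 37.48×2760 + (z_c − 37.48)×3250
Column 2: 0.617×0 + 5.365×1030 + 3.327×2340 + x×2970 + (z_c − 0.617 − 8.692 − x)×3250
The z_c×3250 term appears on both sides and cancels. Collect the known terms of each column as K = Σ(ρt)_known − 3250 × (depth of known layers): K_1 = 103444.8 − 3250×37.48 = −18365.2; K_2 = 13311.13 − 3250×(0.617 + 8.692) = −16943.12.
Balance: K_1 = K_2 − x×(3250 − 2970), so x = (K_2 − K_1)/(3250 − 2970) = 1422.08/280 = 5.08 km.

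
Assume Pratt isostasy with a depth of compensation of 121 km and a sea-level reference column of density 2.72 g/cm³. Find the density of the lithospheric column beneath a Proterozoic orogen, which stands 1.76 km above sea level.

2.68 g/cm³

Pratt balance: ρ_ref D = ρ (D + h).
ρ = ρ_ref D/(D + h) = 2.72 × 121 km/(121 km + 1.76 km) = 2.68 g/cm³.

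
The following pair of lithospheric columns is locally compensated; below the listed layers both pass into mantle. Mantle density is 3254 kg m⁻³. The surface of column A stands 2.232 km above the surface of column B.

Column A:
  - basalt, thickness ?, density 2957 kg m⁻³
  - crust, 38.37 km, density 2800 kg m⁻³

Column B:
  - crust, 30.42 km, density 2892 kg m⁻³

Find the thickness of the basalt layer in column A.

2.88 km

Take the compensation level at the base of the deeper column (depth z_c below the surface of column A) and equate Σ ρ_i t_i down to z_c; mantle fills any gap and the z_c terms cancel.
Column A: x×2957 + 38.37×2800 + (z_c − 38.37 − x)×3254
Column B: 2.232×0 + 30.42×2892 + (z_c − 2.232 − 30.42)×3254
The z_c×3254 term appears on both sides and cancels. Collect the known terms of each column as K = Σ(ρt)_known − 3254 × (depth of known layers): K_A = 107436 − 3254×38.37 = −17419.98; K_B = 87974.64 − 3254×(2.232 + 30.42) = −18274.968.
Balance: K_A − x×(3254 − 2957) = K_B, so x = (K_A − K_B)/(3254 − 2957) = 854.988/297 = 2.88 km.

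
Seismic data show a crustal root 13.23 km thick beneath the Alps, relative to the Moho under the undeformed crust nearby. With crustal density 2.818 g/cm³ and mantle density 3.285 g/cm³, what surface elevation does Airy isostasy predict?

Balancing pressure at the compensation depth: ρ_c h = (ρ_m − ρ_c) r.
h = r (ρ_m − ρ_c) / ρ_c = 13.23 km × (3.285 − 2.818) / 2.818 = 2.19 km.

2.19 km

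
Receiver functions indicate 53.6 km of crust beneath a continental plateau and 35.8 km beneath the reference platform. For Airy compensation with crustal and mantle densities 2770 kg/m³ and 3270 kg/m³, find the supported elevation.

Excess crust Δ = 53.6 km − 35.8 km = 17.8 km, split between elevation h and root r with h + r = Δ.
Airy balance ρ_c h = (ρ_m − ρ_c) r gives r = h ρ_c/(ρ_m − ρ_c), so h (1 + ρ_c/(ρ_m − ρ_c)) = Δ, i.e. h = Δ (ρ_m − ρ_c)/ρ_m.
h = 17.8 km × 500/3270 = 2.72 km.

2.72 km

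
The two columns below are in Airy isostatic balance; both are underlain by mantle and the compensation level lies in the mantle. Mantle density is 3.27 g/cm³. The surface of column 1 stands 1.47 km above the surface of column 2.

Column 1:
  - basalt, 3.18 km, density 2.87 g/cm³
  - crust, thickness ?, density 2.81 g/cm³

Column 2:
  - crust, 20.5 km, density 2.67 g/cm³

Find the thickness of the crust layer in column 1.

34.4 km

Take the compensation level at the base of the deeper column (depth z_c below the surface of column 1) and equate Σ ρ_i t_i down to z_c; mantle fills any gap and the z_c terms cancel.
Column 1: 3.18×2.87 + x×2.81 + (z_c − 3.18 − x)×3.27
Column 2: 1.47×0 + 20.5×2.67 + (z_c − 1.47 − 20.5)×3.27
The z_c×3.27 term appears on both sides and cancels. Collect the known terms of each column as K = Σ(ρt)_known − 3.27 × (depth of known layers): K_1 = 9.1266 − 3.27×3.18 = −1.272; K_2 = 54.735 − 3.27×(1.47 + 20.5) = −17.1069.
Balance: K_1 − x×(3.27 − 2.81) = K_2, so x = (K_1 − K_2)/(3.27 − 2.81) = 15.8349/0.46 = 34.4 km.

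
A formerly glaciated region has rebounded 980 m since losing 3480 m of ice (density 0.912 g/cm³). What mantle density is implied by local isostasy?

ρ_m = ρ_ice t / u = 0.912 × 3480 m/980 m = 3.24 g/cm³.

3.24 g/cm³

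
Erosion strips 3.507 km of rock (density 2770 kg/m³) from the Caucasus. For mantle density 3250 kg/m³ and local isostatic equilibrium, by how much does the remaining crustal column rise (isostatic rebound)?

2.99 km

Unloading: uplift u = e ρ_c/ρ_m = 3.507 km × 2770/3250 = 2.99 km.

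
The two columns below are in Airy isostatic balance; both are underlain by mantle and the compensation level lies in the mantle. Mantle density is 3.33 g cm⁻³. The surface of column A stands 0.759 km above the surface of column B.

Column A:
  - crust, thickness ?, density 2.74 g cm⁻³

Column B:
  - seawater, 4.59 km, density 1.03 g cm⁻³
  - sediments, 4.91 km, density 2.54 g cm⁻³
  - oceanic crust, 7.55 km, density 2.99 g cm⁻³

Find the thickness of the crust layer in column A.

33.1 km

Take the compensation level at the base of the deeper column (depth z_c below the surface of column A) and equate Σ ρ_i t_i down to z_c; mantle fills any gap and the z_c terms cancel.
Column A: x×2.74 + (z_c − 0 − x)×3.33
Column B: 0.759×0 + 4.59×1.03 + 4.91×2.54 + 7.55×2.99 + (z_c − 0.759 − 17.05)×3.33
The z_c×3.33 term appears on both sides and cancels. Collect the known terms of each column as K = Σ(ρt)_known − 3.33 × (depth of known layers): K_A = 0 − 3.33×0 = 0; K_B = 39.7736 − 3.33×(0.759 + 17.05) = −19.53037.
Balance: K_A − x×(3.33 − 2.74) = K_B, so x = (K_A − K_B)/(3.33 − 2.74) = 19.5304/0.59 = 33.1 km.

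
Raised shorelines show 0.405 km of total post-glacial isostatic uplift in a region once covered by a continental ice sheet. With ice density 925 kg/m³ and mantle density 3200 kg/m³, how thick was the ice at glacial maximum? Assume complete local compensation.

1.4 km

u = t ρ_ice/ρ_m → t = u ρ_m/ρ_ice = 0.405 km × 3200/925 = 1.4 km.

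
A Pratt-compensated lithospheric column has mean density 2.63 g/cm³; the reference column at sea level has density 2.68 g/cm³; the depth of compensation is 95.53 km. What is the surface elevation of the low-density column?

1.82 km

ρ_ref D = ρ (D + h) → h = D (ρ_ref − ρ)/ρ.
h = 95.53 km × (2.68 − 2.63)/2.63 = 1.82 km.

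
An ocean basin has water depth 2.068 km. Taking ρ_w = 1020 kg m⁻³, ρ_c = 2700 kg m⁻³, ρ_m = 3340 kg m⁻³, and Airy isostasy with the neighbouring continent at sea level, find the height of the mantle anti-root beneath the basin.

Isostatic balance requires: replacing crust with seawater at the top is compensated by replacing crust with mantle at the base: d (ρ_c − ρ_w) = a (ρ_m − ρ_c).
a = d (ρ_c − ρ_w)/(ρ_m − ρ_c) = 2.068 km × 1680/640 = 5.43 km.

5.43 km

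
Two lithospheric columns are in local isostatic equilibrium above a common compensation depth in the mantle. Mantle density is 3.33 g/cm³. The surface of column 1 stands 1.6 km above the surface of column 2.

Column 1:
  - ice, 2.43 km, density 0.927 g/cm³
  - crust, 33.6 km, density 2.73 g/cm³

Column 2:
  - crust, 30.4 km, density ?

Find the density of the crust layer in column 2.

2.65 g/cm³

Take the compensation level at the base of the deeper column (depth z_c below the surface of column 1) and equate Σ ρ_i t_i down to z_c; mantle fills any gap and the z_c terms cancel.
Column 1: 2.43×0.927 + 33.6×2.73 + (z_c − 36.03)×3.33
Column 2: 1.6×0 + 30.4×ρ + (z_c − 1.6 − 30.4)×3.33
The z_c×3.33 term appears on both sides and cancels. Collect the known terms of each column as K = Σ(ρt)_known − 3.33 × (depth of known layers): K_1 = 93.98061 − 3.33×36.03 = −25.99929; K_2 = 0 − 3.33×(1.6 + 30.4) = −106.56.
Balance: K_1 = K_2 + 30.4×ρ, so ρ = (K_1 − K_2)/30.4 = 80.5607/30.4 = 2.65 g/cm³.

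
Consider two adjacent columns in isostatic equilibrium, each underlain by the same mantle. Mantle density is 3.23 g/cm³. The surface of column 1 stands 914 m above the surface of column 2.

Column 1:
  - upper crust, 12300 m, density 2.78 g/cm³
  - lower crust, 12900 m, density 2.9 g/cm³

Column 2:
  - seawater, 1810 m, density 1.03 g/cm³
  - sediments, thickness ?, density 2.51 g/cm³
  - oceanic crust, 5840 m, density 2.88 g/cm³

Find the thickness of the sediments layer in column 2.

1130 m

Take the compensation level at the base of the deeper column (depth z_c below the surface of column 1) and equate Σ ρ_i t_i down to z_c; mantle fills any gap and the z_c terms cancel.
Column 1: 12300×2.78 + 12900×2.9 + (z_c − 25200)×3.23
Column 2: 914×0 + 1810×1.03 + x×2.51 + 5840×2.88 + (z_c − 914 − 7650 − x)×3.23
The z_c×3.23 term appears on both sides and cancels. Collect the known terms of each column as K = Σ(ρt)_known − 3.23 × (depth of known layers): K_1 = 71604 − 3.23×25200 = −9792; K_2 = 18683.5 − 3.23×(914 + 7650) = −8978.22.
Balance: K_1 = K_2 − x×(3.23 − 2.51), so x = (K_2 − K_1)/(3.23 − 2.51) = 813.78/0.72 = 1130 m.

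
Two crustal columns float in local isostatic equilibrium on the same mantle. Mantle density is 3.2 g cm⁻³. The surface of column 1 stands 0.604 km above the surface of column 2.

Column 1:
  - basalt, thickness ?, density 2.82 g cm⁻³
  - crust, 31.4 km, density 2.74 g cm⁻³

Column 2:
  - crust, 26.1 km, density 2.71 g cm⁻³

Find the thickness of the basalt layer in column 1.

Take the compensation level at the base of the deeper column (depth z_c below the surface of column 1) and equate Σ ρ_i t_i down to z_c; mantle fills any gap and the z_c terms cancel.
Column 1: x×2.82 + 31.4×2.74 + (z_c − 31.4 − x)×3.2
Column 2: 0.604×0 + 26.1×2.71 + (z_c − 0.604 − 26.1)×3.2
The z_c×3.2 term appears on both sides and cancels. Collect the known terms of each column as K = Σ(ρt)_known − 3.2 × (depth of known layers): K_1 = 86.036 − 3.2×31.4 = −14.444; K_2 = 70.731 − 3.2×(0.604 + 26.1) = −14.7218.
Balance: K_1 − x×(3.2 − 2.82) = K_2, so x = (K_1 − K_2)/(3.2 − 2.82) = 0.2778/0.38 = 0.731 km.

0.731 km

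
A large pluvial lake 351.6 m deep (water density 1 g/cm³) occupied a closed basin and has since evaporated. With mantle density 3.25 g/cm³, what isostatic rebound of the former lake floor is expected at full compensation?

u = d ρ_w/ρ_m = 351.6 m × 1/3.25 = 108 m.

108 m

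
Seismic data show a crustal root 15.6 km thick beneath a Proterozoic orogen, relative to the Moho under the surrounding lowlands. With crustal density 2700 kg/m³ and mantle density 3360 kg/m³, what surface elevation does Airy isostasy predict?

Balancing pressure at the compensation depth: ρ_c h = (ρ_m − ρ_c) r.
h = r (ρ_m − ρ_c) / ρ_c = 15.6 km × (3360 − 2700) / 2700 = 3.81 km.

3.81 km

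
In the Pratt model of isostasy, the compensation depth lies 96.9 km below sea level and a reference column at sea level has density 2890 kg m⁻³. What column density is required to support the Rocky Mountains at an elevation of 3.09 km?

Pratt balance: ρ_ref D = ρ (D + h).
ρ = ρ_ref D/(D + h) = 2890 × 96.9 km/(96.9 km + 3.09 km) = 2800 kg m⁻³.

2800 kg m⁻³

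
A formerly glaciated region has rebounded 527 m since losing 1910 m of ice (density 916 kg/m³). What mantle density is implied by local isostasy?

3320 kg/m³

ρ_m = ρ_ice t / u = 916 × 1910 m/527 m = 3320 kg/m³.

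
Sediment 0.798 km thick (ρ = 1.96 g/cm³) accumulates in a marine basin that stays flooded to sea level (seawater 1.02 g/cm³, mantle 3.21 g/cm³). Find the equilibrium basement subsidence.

Submarine loading: the sediment displaces seawater, and the subsidence is in turn flooded, so s (ρ_m − ρ_w) = t (ρ_sed − ρ_w).
s = 0.798 km × (1.96 − 1.02) / (3.21 − 1.02) = 0.343 km.

0.343 km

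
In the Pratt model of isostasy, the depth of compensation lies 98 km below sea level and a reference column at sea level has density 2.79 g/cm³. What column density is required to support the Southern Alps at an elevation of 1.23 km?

Pratt balance: ρ_ref D = ρ (D + h).
ρ = ρ_ref D/(D + h) = 2.79 × 98 km/(98 km + 1.23 km) = 2.76 g/cm³.

2.76 g/cm³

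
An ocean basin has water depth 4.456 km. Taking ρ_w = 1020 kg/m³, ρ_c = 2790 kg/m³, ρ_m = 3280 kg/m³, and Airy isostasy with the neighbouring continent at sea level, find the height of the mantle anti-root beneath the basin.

16.1 km

Balancing pressure at the compensation depth: replacing crust with seawater at the top is compensated by replacing crust with mantle at the base: d (ρ_c − ρ_w) = a (ρ_m − ρ_c).
a = d (ρ_c − ρ_w)/(ρ_m − ρ_c) = 4.456 km × 1770/490 = 16.1 km.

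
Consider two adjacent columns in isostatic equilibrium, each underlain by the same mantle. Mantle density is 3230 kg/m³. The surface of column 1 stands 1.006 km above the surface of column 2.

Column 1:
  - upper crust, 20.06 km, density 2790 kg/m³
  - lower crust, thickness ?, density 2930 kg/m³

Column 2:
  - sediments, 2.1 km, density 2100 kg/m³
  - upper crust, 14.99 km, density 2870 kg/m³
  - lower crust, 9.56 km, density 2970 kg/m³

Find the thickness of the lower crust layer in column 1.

15.6 km

Take the compensation level at the base of the deeper column (depth z_c below the surface of column 1) and equate Σ ρ_i t_i down to z_c; mantle fills any gap and the z_c terms cancel.
Column 1: 20.06×2790 + x×2930 + (z_c − 20.06 − x)×3230
Column 2: 1.006×0 + 2.1×2100 + 14.99×2870 + 9.56×2970 + (z_c − 1.006 − 26.65)×3230
The z_c×3230 term appears on both sides and cancels. Collect the known terms of each column as K = Σ(ρt)_known − 3230 × (depth of known layers): K_1 = 55967.4 − 3230×20.06 = −8826.4; K_2 = 75824.5 − 3230×(1.006 + 26.65) = −13504.38.
Balance: K_1 − x×(3230 − 2930) = K_2, so x = (K_1 − K_2)/(3230 − 2930) = 4677.98/300 = 15.6 km.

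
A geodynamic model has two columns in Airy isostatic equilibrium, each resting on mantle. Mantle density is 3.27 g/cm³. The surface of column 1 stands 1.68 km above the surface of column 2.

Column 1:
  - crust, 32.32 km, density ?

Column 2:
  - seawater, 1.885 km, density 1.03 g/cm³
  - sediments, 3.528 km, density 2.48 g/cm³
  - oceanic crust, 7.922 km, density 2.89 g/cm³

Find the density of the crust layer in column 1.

Take the compensation level at the base of the deeper column (depth z_c below the surface of column 1) and equate Σ ρ_i t_i down to z_c; mantle fills any gap and the z_c terms cancel.
Column 1: 32.32×ρ + (z_c − 32.32)×3.27
Column 2: 1.68×0 + 1.885×1.03 + 3.528×2.48 + 7.922×2.89 + (z_c − 1.68 − 13.335)×3.27
The z_c×3.27 term appears on both sides and cancels. Collect the known terms of each column as K = Σ(ρt)_known − 3.27 × (depth of known layers): K_1 = 0 − 3.27×32.32 = −105.6864; K_2 = 33.58557 − 3.27×(1.68 + 13.335) = −15.51348.
Balance: K_1 + 32.32×ρ = K_2, so ρ = (K_2 − K_1)/32.32 = 90.1729/32.32 = 2.79 g/cm³.

2.79 g/cm³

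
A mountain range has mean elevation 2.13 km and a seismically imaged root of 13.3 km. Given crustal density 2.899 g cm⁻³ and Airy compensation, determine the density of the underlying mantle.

Airy balance: ρ_c h = (ρ_m − ρ_c) r → ρ_m = ρ_c (1 + h/r).
ρ_m = 2.899 × (1 + 2.13 km/13.3 km) = 3.36 g cm⁻³.

3.36 g cm⁻³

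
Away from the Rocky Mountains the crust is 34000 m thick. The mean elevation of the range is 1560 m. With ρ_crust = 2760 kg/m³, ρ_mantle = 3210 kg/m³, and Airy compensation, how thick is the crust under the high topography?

45100 m

Root depth r = h ρ_c / (ρ_m − ρ_c) = 1560 m × 2760 / 450 = 9568 m.
Total thickness = T + h + r = 34000 m + 1560 m + 9568 m = 45100 m.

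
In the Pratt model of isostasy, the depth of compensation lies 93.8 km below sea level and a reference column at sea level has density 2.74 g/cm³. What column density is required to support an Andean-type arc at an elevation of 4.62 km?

2.61 g/cm³

Pratt balance: ρ_ref D = ρ (D + h).
ρ = ρ_ref D/(D + h) = 2.74 × 93.8 km/(93.8 km + 4.62 km) = 2.61 g/cm³.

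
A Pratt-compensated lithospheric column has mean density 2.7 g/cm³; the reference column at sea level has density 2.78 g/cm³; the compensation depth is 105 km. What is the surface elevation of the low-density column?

3.11 km

ρ_ref D = ρ (D + h) → h = D (ρ_ref − ρ)/ρ.
h = 105 km × (2.78 − 2.7)/2.7 = 3.11 km.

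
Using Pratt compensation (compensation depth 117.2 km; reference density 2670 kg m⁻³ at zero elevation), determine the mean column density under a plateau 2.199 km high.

2620 kg m⁻³

Pratt balance: ρ_ref D = ρ (D + h).
ρ = ρ_ref D/(D + h) = 2670 × 117.2 km/(117.2 km + 2.199 km) = 2620 kg m⁻³.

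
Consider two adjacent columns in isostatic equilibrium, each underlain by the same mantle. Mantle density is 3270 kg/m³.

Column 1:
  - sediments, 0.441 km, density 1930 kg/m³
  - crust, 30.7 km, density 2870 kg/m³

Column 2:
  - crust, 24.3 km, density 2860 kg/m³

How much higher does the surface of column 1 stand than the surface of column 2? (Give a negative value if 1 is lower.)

For any compensation level in the mantle, the mantle terms cancel and isostasy reduces to e = (Σt_1 − Σt_2) − (Σ(ρt)_1 − Σ(ρt)_2) / ρ_m.
Σt_1 = 31.141 km; Σt_2 = 24.3 km; Σ(ρt)_1 = 88960.13; Σ(ρt)_2 = 69498 (in km·kg/m³).
e = (31.141 − 24.3) − (88960.13 − 69498) / 3270 = 0.889 km.

0.889 km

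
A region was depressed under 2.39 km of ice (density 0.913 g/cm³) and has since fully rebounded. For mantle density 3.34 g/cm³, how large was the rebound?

Removing the load lets mantle flow back in; uplift u satisfies ρ_ice t = ρ_m u.
u = t ρ_ice/ρ_m = 2.39 km × 0.913/3.34 = 0.653 km.

0.653 km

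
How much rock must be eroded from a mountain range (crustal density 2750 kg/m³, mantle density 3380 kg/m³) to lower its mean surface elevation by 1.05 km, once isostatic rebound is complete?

Net drop Δ = e − u = e − e ρ_c/ρ_m = e (ρ_m − ρ_c)/ρ_m.
e = Δ ρ_m/(ρ_m − ρ_c) = 1.05 km × 3380/630 = 5.63 km.

5.63 km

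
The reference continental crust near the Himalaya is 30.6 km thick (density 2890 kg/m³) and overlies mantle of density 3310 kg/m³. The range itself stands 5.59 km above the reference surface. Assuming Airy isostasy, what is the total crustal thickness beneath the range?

74.7 km

Root depth r = h ρ_c / (ρ_m − ρ_c) = 5.59 km × 2890 / 420 = 38.46 km.
Total thickness = T + h + r = 30.6 km + 5.59 km + 38.46 km = 74.7 km.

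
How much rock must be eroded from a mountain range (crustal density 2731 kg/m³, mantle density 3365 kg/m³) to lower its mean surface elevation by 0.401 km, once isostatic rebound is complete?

Net drop Δ = e − u = e − e ρ_c/ρ_m = e (ρ_m − ρ_c)/ρ_m.
e = Δ ρ_m/(ρ_m − ρ_c) = 0.401 km × 3365/634 = 2.13 km.

2.13 km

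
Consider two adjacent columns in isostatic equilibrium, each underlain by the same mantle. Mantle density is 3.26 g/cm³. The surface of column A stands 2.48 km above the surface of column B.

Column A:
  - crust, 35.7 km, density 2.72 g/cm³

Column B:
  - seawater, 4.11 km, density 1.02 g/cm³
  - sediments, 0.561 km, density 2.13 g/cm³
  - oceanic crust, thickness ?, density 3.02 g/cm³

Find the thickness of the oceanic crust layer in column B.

5.64 km

Take the compensation level at the base of the deeper column (depth z_c below the surface of column A) and equate Σ ρ_i t_i down to z_c; mantle fills any gap and the z_c terms cancel.
Column A: 35.7×2.72 + (z_c − 35.7)×3.26
Column B: 2.48×0 + 4.11×1.02 + 0.561×2.13 + x×3.02 + (z_c − 2.48 − 4.671 − x)×3.26
The z_c×3.26 term appears on both sides and cancels. Collect the known terms of each column as K = Σ(ρt)_known − 3.26 × (depth of known layers): K_A = 97.104 − 3.26×35.7 = −19.278; K_B = 5.38713 − 3.26×(2.48 + 4.671) = −17.92513.
Balance: K_A = K_B − x×(3.26 − 3.02), so x = (K_B − K_A)/(3.26 − 3.02) = 1.35287/0.24 = 5.64 km.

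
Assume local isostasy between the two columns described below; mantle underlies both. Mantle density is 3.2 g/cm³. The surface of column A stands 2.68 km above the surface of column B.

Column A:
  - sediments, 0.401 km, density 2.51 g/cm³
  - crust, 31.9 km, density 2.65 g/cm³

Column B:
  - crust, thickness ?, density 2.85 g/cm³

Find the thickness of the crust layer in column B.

26.4 km

Take the compensation level at the base of the deeper column (depth z_c below the surface of column A) and equate Σ ρ_i t_i down to z_c; mantle fills any gap and the z_c terms cancel.
Column A: 0.401×2.51 + 31.9×2.65 + (z_c − 32.301)×3.2
Column B: 2.68×0 + x×2.85 + (z_c − 2.68 − 0 − x)×3.2
The z_c×3.2 term appears on both sides and cancels. Collect the known terms of each column as K = Σ(ρt)_known − 3.2 × (depth of known layers): K_A = 85.54151 − 3.2×32.301 = −17.82169; K_B = 0 − 3.2×(2.68 + 0) = −8.576.
Balance: K_A = K_B − x×(3.2 − 2.85), so x = (K_B − K_A)/(3.2 − 2.85) = 9.24569/0.35 = 26.4 km.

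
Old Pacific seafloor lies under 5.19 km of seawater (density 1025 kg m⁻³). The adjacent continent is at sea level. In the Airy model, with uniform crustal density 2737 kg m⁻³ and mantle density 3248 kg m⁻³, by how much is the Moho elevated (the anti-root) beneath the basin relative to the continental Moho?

17.4 km

Isostatic balance requires: replacing crust with seawater at the top is compensated by replacing crust with mantle at the base: d (ρ_c − ρ_w) = a (ρ_m − ρ_c).
a = d (ρ_c − ρ_w)/(ρ_m − ρ_c) = 5.19 km × 1712/511 = 17.4 km.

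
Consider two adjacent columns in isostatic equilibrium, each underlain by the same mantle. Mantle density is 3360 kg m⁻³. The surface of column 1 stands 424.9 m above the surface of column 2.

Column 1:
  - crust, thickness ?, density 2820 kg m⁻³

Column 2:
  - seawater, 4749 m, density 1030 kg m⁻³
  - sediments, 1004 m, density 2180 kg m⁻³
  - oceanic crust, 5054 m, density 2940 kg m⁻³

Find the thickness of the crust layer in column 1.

Take the compensation level at the base of the deeper column (depth z_c below the surface of column 1) and equate Σ ρ_i t_i down to z_c; mantle fills any gap and the z_c terms cancel.
Column 1: x×2820 + (z_c − 0 − x)×3360
Column 2: 424.9×0 + 4749×1030 + 1004×2180 + 5054×2940 + (z_c − 424.9 − 10807)×3360
The z_c×3360 term appears on both sides and cancels. Collect the known terms of each column as K = Σ(ρt)_known − 3360 × (depth of known layers): K_1 = 0 − 3360×0 = 0; K_2 = 21938950 − 3360×(424.9 + 10807) = −15800234.
Balance: K_1 − x×(3360 − 2820) = K_2, so x = (K_1 − K_2)/(3360 − 2820) = 15800200/540 = 29300 m.

29300 m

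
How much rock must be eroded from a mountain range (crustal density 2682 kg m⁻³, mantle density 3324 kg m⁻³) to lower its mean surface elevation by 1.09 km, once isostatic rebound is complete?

5.64 km

Net drop Δ = e − u = e − e ρ_c/ρ_m = e (ρ_m − ρ_c)/ρ_m.
e = Δ ρ_m/(ρ_m − ρ_c) = 1.09 km × 3324/642 = 5.64 km.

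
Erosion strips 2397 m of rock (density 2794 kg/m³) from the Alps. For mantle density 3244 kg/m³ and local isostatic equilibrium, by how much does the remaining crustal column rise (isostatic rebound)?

2060 m

Unloading: uplift u = e ρ_c/ρ_m = 2397 m × 2794/3244 = 2060 m.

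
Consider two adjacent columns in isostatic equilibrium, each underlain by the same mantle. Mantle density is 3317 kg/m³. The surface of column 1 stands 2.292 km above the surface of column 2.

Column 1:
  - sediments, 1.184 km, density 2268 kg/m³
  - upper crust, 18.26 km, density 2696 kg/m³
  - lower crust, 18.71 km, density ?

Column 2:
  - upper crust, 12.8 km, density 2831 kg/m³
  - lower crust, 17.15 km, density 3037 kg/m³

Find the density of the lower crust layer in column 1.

2990 kg/m³

Take the compensation level at the base of the deeper column (depth z_c below the surface of column 1) and equate Σ ρ_i t_i down to z_c; mantle fills any gap and the z_c terms cancel.
Column 1: 1.184×2268 + 18.26×2696 + 18.71×ρ + (z_c − 38.154)×3317
Column 2: 2.292×0 + 12.8×2831 + 17.15×3037 + (z_c − 2.292 − 29.95)×3317
The z_c×3317 term appears on both sides and cancels. Collect the known terms of each column as K = Σ(ρt)_known − 3317 × (depth of known layers): K_1 = 51914.272 − 3317×38.154 = −74642.546; K_2 = 88321.35 − 3317×(2.292 + 29.95) = −18625.364.
Balance: K_1 + 18.71×ρ = K_2, so ρ = (K_2 − K_1)/18.71 = 56017.2/18.71 = 2990 kg/m³.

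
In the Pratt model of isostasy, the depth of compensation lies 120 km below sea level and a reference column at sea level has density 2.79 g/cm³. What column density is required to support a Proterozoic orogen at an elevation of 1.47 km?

Pratt balance: ρ_ref D = ρ (D + h).
ρ = ρ_ref D/(D + h) = 2.79 × 120 km/(120 km + 1.47 km) = 2.76 g/cm³.

2.76 g/cm³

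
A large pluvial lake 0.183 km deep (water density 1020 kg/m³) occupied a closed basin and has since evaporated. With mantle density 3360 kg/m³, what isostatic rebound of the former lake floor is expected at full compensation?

0.0556 km

u = d ρ_w/ρ_m = 0.183 km × 1020/3360 = 0.0556 km.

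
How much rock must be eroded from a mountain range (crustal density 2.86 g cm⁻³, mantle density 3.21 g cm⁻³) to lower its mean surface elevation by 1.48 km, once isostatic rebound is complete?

13.6 km

Net drop Δ = e − u = e − e ρ_c/ρ_m = e (ρ_m − ρ_c)/ρ_m.
e = Δ ρ_m/(ρ_m − ρ_c) = 1.48 km × 3.21/0.35 = 13.6 km.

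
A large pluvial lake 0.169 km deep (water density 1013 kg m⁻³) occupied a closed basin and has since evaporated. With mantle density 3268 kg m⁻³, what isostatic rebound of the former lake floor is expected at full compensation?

u = d ρ_w/ρ_m = 0.169 km × 1013/3268 = 0.0524 km.

0.0524 km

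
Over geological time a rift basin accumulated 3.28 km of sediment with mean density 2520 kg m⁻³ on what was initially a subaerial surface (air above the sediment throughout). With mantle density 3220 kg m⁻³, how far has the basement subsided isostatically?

2.57 km

Subaerial load: s = t ρ_sed / ρ_m = 3.28 km × 2520/3220 = 2.57 km.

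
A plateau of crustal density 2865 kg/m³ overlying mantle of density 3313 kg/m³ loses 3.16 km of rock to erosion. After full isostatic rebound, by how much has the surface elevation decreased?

Rebound u = e ρ_c/ρ_m = 3.16 km × 2865/3313 = 2.733 km.
Net surface drop = e − u = 3.16 km − 2.733 km = e (ρ_m − ρ_c)/ρ_m = 0.427 km.

0.427 km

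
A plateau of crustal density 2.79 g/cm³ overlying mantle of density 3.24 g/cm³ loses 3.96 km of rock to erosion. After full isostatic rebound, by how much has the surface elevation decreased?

Rebound u = e ρ_c/ρ_m = 3.96 km × 2.79/3.24 = 3.41 km.
Net surface drop = e − u = 3.96 km − 3.41 km = e (ρ_m − ρ_c)/ρ_m = 0.55 km.

0.55 km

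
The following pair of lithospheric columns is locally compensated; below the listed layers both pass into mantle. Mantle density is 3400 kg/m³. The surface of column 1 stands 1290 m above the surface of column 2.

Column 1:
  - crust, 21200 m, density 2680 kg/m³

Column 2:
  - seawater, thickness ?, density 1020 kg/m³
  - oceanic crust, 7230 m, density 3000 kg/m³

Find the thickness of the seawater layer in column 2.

Take the compensation level at the base of the deeper column (depth z_c below the surface of column 1) and equate Σ ρ_i t_i down to z_c; mantle fills any gap and the z_c terms cancel.
Column 1: 21200×2680 + (z_c − 21200)×3400
Column 2: 1290×0 + x×1020 + 7230×3000 + (z_c − 1290 − 7230 − x)×3400
The z_c×3400 term appears on both sides and cancels. Collect the known terms of each column as K = Σ(ρt)_known − 3400 × (depth of known layers): K_1 = 56816000 − 3400×21200 = −15264000; K_2 = 21690000 − 3400×(1290 + 7230) = −7278000.
Balance: K_1 = K_2 − x×(3400 − 1020), so x = (K_2 − K_1)/(3400 − 1020) = 7986000/2380 = 3360 m.

3360 m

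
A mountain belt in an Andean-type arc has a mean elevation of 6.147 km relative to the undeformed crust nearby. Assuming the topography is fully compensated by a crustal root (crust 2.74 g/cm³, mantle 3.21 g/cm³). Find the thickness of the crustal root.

35.8 km

For local isostatic compensation: the weight of the topography is balanced by the buoyancy of the root, ρ_c h = (ρ_m − ρ_c) r.
r = h · ρ_c / (ρ_m − ρ_c) = 6.147 km × 2.74 / (3.21 − 2.74) = 35.8 km.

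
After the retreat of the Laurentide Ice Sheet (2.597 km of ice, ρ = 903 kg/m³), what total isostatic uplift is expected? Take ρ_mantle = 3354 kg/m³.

0.699 km

Removing the load lets mantle flow back in; uplift u satisfies ρ_ice t = ρ_m u.
u = t ρ_ice/ρ_m = 2.597 km × 903/3354 = 0.699 km.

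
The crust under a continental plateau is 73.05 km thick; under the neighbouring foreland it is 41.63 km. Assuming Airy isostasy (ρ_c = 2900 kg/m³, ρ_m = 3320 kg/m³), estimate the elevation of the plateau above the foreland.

3.97 km

Excess crust Δ = 73.05 km − 41.63 km = 31.42 km, split between elevation h and root r with h + r = Δ.
Airy balance ρ_c h = (ρ_m − ρ_c) r gives r = h ρ_c/(ρ_m − ρ_c), so h (1 + ρ_c/(ρ_m − ρ_c)) = Δ, i.e. h = Δ (ρ_m − ρ_c)/ρ_m.
h = 31.42 km × 420/3320 = 3.97 km.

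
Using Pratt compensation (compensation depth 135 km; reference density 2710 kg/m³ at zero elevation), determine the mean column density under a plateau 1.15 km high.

Pratt balance: ρ_ref D = ρ (D + h).
ρ = ρ_ref D/(D + h) = 2710 × 135 km/(135 km + 1.15 km) = 2690 kg/m³.

2690 kg/m³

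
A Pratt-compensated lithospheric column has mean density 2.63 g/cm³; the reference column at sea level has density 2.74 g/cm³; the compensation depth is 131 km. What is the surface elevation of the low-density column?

ρ_ref D = ρ (D + h) → h = D (ρ_ref − ρ)/ρ.
h = 131 km × (2.74 − 2.63)/2.63 = 5.48 km.

5.48 km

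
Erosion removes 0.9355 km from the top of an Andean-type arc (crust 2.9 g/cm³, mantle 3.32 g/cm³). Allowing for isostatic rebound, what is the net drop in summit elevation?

Rebound u = e ρ_c/ρ_m = 0.9355 km × 2.9/3.32 = 0.8172 km.
Net surface drop = e − u = 0.9355 km − 0.8172 km = e (ρ_m − ρ_c)/ρ_m = 0.118 km.

0.118 km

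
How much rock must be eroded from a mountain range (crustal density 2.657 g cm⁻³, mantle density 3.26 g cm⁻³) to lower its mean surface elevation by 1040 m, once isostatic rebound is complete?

Net drop Δ = e − u = e − e ρ_c/ρ_m = e (ρ_m − ρ_c)/ρ_m.
e = Δ ρ_m/(ρ_m − ρ_c) = 1040 m × 3.26/0.603 = 5620 m.

5620 m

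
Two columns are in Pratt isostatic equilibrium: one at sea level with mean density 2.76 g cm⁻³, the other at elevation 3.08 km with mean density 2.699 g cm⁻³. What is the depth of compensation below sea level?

ρ_ref D = ρ (D + h) → D (ρ_ref − ρ) = ρ h.
D = ρ h/(ρ_ref − ρ) = 2.699 × 3.08 km/(2.76 − 2.699) = 136 km.

136 km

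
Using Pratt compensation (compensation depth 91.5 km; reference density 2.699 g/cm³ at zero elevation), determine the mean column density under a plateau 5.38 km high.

Pratt balance: ρ_ref D = ρ (D + h).
ρ = ρ_ref D/(D + h) = 2.699 × 91.5 km/(91.5 km + 5.38 km) = 2.55 g/cm³.

2.55 g/cm³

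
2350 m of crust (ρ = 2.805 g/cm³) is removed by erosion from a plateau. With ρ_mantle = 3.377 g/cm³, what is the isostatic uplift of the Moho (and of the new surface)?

Unloading: uplift u = e ρ_c/ρ_m = 2350 m × 2.805/3.377 = 1950 m.

1950 m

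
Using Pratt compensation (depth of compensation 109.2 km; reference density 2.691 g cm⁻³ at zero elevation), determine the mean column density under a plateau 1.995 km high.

2.64 g cm⁻³

Pratt balance: ρ_ref D = ρ (D + h).
ρ = ρ_ref D/(D + h) = 2.691 × 109.2 km/(109.2 km + 1.995 km) = 2.64 g cm⁻³.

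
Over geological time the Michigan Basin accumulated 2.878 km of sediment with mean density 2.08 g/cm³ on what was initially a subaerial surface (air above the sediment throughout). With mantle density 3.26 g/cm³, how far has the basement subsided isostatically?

1.84 km

Subaerial load: s = t ρ_sed / ρ_m = 2.878 km × 2.08/3.26 = 1.84 km.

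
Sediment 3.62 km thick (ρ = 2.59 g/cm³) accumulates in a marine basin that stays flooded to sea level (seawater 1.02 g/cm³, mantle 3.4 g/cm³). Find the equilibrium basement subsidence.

2.39 km

Submarine loading: the sediment displaces seawater, and the subsidence is in turn flooded, so s (ρ_m − ρ_w) = t (ρ_sed − ρ_w).
s = 3.62 km × (2.59 − 1.02) / (3.4 − 1.02) = 2.39 km.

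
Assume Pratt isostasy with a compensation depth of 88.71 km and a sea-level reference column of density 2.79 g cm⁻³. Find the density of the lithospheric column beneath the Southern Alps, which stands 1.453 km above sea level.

Pratt balance: ρ_ref D = ρ (D + h).
ρ = ρ_ref D/(D + h) = 2.79 × 88.71 km/(88.71 km + 1.453 km) = 2.75 g cm⁻³.

2.75 g cm⁻³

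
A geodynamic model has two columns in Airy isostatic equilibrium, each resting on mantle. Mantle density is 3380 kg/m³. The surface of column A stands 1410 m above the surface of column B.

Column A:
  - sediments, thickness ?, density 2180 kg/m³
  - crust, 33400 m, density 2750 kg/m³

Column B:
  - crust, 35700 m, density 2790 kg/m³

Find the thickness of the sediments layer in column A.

Take the compensation level at the base of the deeper column (depth z_c below the surface of column A) and equate Σ ρ_i t_i down to z_c; mantle fills any gap and the z_c terms cancel.
Column A: x×2180 + 33400×2750 + (z_c − 33400 − x)×3380
Column B: 1410×0 + 35700×2790 + (z_c − 1410 − 35700)×3380
The z_c×3380 term appears on both sides and cancels. Collect the known terms of each column as K = Σ(ρt)_known − 3380 × (depth of known layers): K_A = 91850000 − 3380×33400 = −21042000; K_B = 99603000 − 3380×(1410 + 35700) = −25828800.
Balance: K_A − x×(3380 − 2180) = K_B, so x = (K_A − K_B)/(3380 − 2180) = 4786800/1200 = 3990 m.

3990 m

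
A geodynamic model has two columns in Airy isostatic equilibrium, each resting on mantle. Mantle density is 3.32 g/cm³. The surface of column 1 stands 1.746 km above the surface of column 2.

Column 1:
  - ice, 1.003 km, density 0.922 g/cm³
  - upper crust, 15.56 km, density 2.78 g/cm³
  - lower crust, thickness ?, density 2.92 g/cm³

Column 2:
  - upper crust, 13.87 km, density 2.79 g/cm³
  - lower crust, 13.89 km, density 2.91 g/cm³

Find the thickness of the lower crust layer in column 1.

20.1 km

Take the compensation level at the base of the deeper column (depth z_c below the surface of column 1) and equate Σ ρ_i t_i down to z_c; mantle fills any gap and the z_c terms cancel.
Column 1: 1.003×0.922 + 15.56×2.78 + x×2.92 + (z_c − 16.563 − x)×3.32
Column 2: 1.746×0 + 13.87×2.79 + 13.89×2.91 + (z_c − 1.746 − 27.76)×3.32
The z_c×3.32 term appears on both sides and cancels. Collect the known terms of each column as K = Σ(ρt)_known − 3.32 × (depth of known layers): K_1 = 44.181566 − 3.32×16.563 = −10.807594; K_2 = 79.1172 − 3.32×(1.746 + 27.76) = −18.84272.
Balance: K_1 − x×(3.32 − 2.92) = K_2, so x = (K_1 − K_2)/(3.32 − 2.92) = 8.03513/0.4 = 20.1 km.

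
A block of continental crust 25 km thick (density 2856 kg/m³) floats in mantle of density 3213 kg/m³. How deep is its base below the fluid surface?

22.2 km

Draft d = t ρ_obj/ρ_fluid = 25 km × 2856/3213 = 22.2 km.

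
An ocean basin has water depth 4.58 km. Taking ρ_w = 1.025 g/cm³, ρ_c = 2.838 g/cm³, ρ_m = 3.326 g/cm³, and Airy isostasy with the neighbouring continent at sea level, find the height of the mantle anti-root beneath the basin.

17 km

For local isostatic compensation: replacing crust with seawater at the top is compensated by replacing crust with mantle at the base: d (ρ_c − ρ_w) = a (ρ_m − ρ_c).
a = d (ρ_c − ρ_w)/(ρ_m − ρ_c) = 4.58 km × 1.813/0.488 = 17 km.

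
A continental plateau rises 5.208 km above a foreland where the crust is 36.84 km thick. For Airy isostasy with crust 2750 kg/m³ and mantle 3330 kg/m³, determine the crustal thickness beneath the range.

Root depth r = h ρ_c / (ρ_m − ρ_c) = 5.208 km × 2750 / 580 = 24.69 km.
Total thickness = T + h + r = 36.84 km + 5.208 km + 24.69 km = 66.7 km.

66.7 km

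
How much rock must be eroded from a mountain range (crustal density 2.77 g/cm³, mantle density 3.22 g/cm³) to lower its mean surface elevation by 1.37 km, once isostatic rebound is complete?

9.8 km

Net drop Δ = e − u = e − e ρ_c/ρ_m = e (ρ_m − ρ_c)/ρ_m.
e = Δ ρ_m/(ρ_m − ρ_c) = 1.37 km × 3.22/0.45 = 9.8 km.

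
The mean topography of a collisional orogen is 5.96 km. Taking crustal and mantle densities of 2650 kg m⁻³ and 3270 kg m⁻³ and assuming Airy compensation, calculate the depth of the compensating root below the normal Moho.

25.5 km

Balancing pressure at the compensation depth: the weight of the topography is balanced by the buoyancy of the root, ρ_c h = (ρ_m − ρ_c) r.
r = h · ρ_c / (ρ_m − ρ_c) = 5.96 km × 2650 / (3270 − 2650) = 25.5 km.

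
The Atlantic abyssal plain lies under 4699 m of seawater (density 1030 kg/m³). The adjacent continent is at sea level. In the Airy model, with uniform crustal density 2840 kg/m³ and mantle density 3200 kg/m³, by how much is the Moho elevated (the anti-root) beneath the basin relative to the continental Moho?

Balancing pressure at the compensation depth: replacing crust with seawater at the top is compensated by replacing crust with mantle at the base: d (ρ_c − ρ_w) = a (ρ_m − ρ_c).
a = d (ρ_c − ρ_w)/(ρ_m − ρ_c) = 4699 m × 1810/360 = 23600 m.

23600 m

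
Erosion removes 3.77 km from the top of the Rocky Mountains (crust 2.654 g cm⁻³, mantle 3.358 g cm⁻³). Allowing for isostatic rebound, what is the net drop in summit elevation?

Rebound u = e ρ_c/ρ_m = 3.77 km × 2.654/3.358 = 2.98 km.
Net surface drop = e − u = 3.77 km − 2.98 km = e (ρ_m − ρ_c)/ρ_m = 0.79 km.

0.79 km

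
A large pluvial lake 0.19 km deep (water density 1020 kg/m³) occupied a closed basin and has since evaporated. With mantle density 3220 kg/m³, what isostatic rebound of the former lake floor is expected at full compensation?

0.0602 km

u = d ρ_w/ρ_m = 0.19 km × 1020/3220 = 0.0602 km.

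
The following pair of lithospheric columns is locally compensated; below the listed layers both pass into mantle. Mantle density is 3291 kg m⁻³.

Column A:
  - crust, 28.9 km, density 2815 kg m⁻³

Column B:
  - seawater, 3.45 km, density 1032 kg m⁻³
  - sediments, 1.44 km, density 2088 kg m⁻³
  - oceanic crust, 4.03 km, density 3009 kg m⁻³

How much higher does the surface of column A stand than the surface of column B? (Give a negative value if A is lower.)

For any compensation level in the mantle, the mantle terms cancel and isostasy reduces to e = (Σt_A − Σt_B) − (Σ(ρt)_A − Σ(ρt)_B) / ρ_m.
Σt_A = 28.9 km; Σt_B = 8.92 km; Σ(ρt)_A = 81353.5; Σ(ρt)_B = 18693.39 (in km·kg m⁻³).
e = (28.9 − 8.92) − (81353.5 − 18693.39) / 3291 = 0.94 km.

0.94 km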